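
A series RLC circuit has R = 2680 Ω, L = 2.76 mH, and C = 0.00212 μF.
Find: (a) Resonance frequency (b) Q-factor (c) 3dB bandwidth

Step 1 — Resonance: ω₀ = 1/√(LC) = 1/√(0.00276·2.12e-09) = 4.134e+05 rad/s.
Step 2 — f₀ = ω₀/(2π) = 6.58e+04 Hz.
Step 3 — Series Q: Q = ω₀L/R = 4.134e+05·0.00276/2680 = 0.4257.
Step 4 — Bandwidth: Δω = ω₀/Q = 9.71e+05 rad/s; BW = Δω/(2π) = 1.545e+05 Hz.

(a) f₀ = 6.58e+04 Hz  (b) Q = 0.4257  (c) BW = 1.545e+05 Hz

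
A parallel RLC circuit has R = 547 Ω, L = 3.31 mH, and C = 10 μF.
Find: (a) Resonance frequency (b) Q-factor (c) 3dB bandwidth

Step 1 — Resonance: ω₀ = 1/√(LC) = 1/√(0.00331·1e-05) = 5496 rad/s.
Step 2 — f₀ = ω₀/(2π) = 874.8 Hz.
Step 3 — Parallel Q: Q = R/(ω₀L) = 547/(5496·0.00331) = 30.07.
Step 4 — Bandwidth: Δω = ω₀/Q = 182.8 rad/s; BW = Δω/(2π) = 29.1 Hz.

(a) f₀ = 874.8 Hz  (b) Q = 30.07  (c) BW = 29.1 Hz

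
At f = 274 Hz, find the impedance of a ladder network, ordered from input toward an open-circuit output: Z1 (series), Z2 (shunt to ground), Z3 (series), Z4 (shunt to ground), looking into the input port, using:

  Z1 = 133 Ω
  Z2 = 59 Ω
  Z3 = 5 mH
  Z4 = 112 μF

Step 1 — Angular frequency: ω = 2π·f = 2π·274 = 1722 rad/s.
Step 2 — Component impedances:
  Z1: Z = R = 133 Ω
  Z2: Z = R = 59 Ω
  Z3: Z = jωL = j·1722·0.005 = 0 + j8.608 Ω
  Z4: Z = 1/(jωC) = -j/(ω·C) = 0 - j5.186 Ω
Step 3 — Ladder network (open output): work backward from the far end, alternating series and parallel combinations. Z_in = 133.2 + j3.41 Ω = 133.2∠1.5° Ω.

Z = 133.2 + j3.41 Ω = 133.2∠1.5° Ω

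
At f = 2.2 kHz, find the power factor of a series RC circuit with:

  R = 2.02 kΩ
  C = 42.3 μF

Step 1 — Angular frequency: ω = 2π·f = 2π·2200 = 1.382e+04 rad/s.
Step 2 — Component impedances:
  R: Z = R = 2020 Ω
  C: Z = 1/(jωC) = -j/(ω·C) = 0 - j1.71 Ω
Step 3 — Series combination: Z_total = R + C = 2020 - j1.71 Ω = 2020∠-0.0° Ω.
Step 4 — Power factor: PF = cos(φ) = Re(Z)/|Z| = 2020/2020 = 1.
Step 5 — Type: Im(Z) = -1.71 ⇒ leading (phase φ = -0.0°).

PF = 1 (leading, φ = -0.0°)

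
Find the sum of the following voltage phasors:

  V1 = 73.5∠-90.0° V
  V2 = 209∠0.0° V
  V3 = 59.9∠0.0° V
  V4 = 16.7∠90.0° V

Step 1 — Convert each phasor to rectangular form:
  V1 = 73.5·(cos(-90.0°) + j·sin(-90.0°)) = 0 - j73.5 V
  V2 = 209·(cos(0.0°) + j·sin(0.0°)) = 209 V
  V3 = 59.9·(cos(0.0°) + j·sin(0.0°)) = 59.9 V
  V4 = 16.7·(cos(90.0°) + j·sin(90.0°)) = 0 + j16.7 V
Step 2 — Sum components: V_total = 268.9 - j56.8 V.
Step 3 — Convert to polar: |V_total| = 274.8 V, ∠V_total = -11.9°.

V_total = 274.8∠-11.9° V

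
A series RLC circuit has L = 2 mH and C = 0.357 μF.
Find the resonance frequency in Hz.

Step 1 — Resonance condition Im(Z)=0 gives ω₀ = 1/√(LC).
Step 2 — ω₀ = 1/√(0.002·3.57e-07) = 3.742e+04 rad/s.
Step 3 — f₀ = ω₀/(2π) = 5956 Hz.

f₀ = 5956 Hz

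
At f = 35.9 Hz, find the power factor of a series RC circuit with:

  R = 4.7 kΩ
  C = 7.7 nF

Step 1 — Angular frequency: ω = 2π·f = 2π·35.9 = 225.6 rad/s.
Step 2 — Component impedances:
  R: Z = R = 4700 Ω
  C: Z = 1/(jωC) = -j/(ω·C) = 0 - j5.758e+05 Ω
Step 3 — Series combination: Z_total = R + C = 4700 - j5.758e+05 Ω = 5.758e+05∠-89.5° Ω.
Step 4 — Power factor: PF = cos(φ) = Re(Z)/|Z| = 4700/5.758e+05 = 0.008163.
Step 5 — Type: Im(Z) = -5.758e+05 ⇒ leading (phase φ = -89.5°).

PF = 0.008163 (leading, φ = -89.5°)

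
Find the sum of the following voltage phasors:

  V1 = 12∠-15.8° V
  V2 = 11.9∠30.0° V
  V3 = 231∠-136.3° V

Step 1 — Convert each phasor to rectangular form:
  V1 = 12·(cos(-15.8°) + j·sin(-15.8°)) = 11.55 - j3.267 V
  V2 = 11.9·(cos(30.0°) + j·sin(30.0°)) = 10.31 + j5.95 V
  V3 = 231·(cos(-136.3°) + j·sin(-136.3°)) = -167 - j159.6 V
Step 2 — Sum components: V_total = -145.2 - j156.9 V.
Step 3 — Convert to polar: |V_total| = 213.8 V, ∠V_total = -132.8°.

V_total = 213.8∠-132.8° V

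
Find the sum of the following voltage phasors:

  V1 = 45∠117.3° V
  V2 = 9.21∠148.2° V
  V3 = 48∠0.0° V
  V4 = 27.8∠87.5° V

Step 1 — Convert each phasor to rectangular form:
  V1 = 45·(cos(117.3°) + j·sin(117.3°)) = -20.64 + j39.99 V
  V2 = 9.21·(cos(148.2°) + j·sin(148.2°)) = -7.828 + j4.853 V
  V3 = 48·(cos(0.0°) + j·sin(0.0°)) = 48 V
  V4 = 27.8·(cos(87.5°) + j·sin(87.5°)) = 1.213 + j27.77 V
Step 2 — Sum components: V_total = 20.75 + j72.61 V.
Step 3 — Convert to polar: |V_total| = 75.52 V, ∠V_total = 74.1°.

V_total = 75.52∠74.1° V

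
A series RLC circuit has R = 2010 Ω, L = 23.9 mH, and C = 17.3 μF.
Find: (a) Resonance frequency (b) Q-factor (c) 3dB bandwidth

Step 1 — Resonance condition Im(Z)=0 gives ω₀ = 1/√(LC).
Step 2 — ω₀ = 1/√(0.0239·1.73e-05) = 1555 rad/s.
Step 3 — f₀ = ω₀/(2π) = 247.5 Hz.
Step 4 — Series Q: Q = ω₀L/R = 1555·0.0239/2010 = 0.01849.
Step 5 — 3dB bandwidth: Δω = ω₀/Q = 8.41e+04 rad/s; BW = Δω/(2π) = 1.338e+04 Hz.

(a) f₀ = 247.5 Hz  (b) Q = 0.01849  (c) BW = 1.338e+04 Hz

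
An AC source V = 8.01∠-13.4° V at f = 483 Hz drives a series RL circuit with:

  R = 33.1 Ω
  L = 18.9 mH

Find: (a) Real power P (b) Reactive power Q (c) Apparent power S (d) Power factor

Step 1 — Angular frequency: ω = 2π·f = 2π·483 = 3035 rad/s.
Step 2 — Component impedances:
  R: Z = R = 33.1 Ω
  L: Z = jωL = j·3035·0.0189 = 0 + j57.36 Ω
Step 3 — Series combination: Z_total = R + L = 33.1 + j57.36 Ω = 66.22∠60.0° Ω.
Step 4 — Source phasor: V = 8.01∠-13.4° V = 7.792 - j1.856 V.
Step 5 — Current: I = V / Z = 0.03453 - j0.1159 A = 0.121∠-73.4° A.
Step 6 — Complex power: S = V·I* = 0.4843 + j0.8391 VA.
Step 7 — Real power: P = Re(S) = 0.4843 W.
Step 8 — Reactive power: Q = Im(S) = 0.8391 VAR.
Step 9 — Apparent power: |S| = 0.9689 VA.
Step 10 — Power factor: PF = P/|S| = 0.4998 (lagging).

(a) P = 0.4843 W  (b) Q = 0.8391 VAR  (c) S = 0.9689 VA  (d) PF = 0.4998 (lagging)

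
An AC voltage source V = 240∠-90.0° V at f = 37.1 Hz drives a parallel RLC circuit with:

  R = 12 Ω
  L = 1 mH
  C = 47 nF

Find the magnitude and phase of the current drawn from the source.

Step 1 — Angular frequency: ω = 2π·f = 2π·37.1 = 233.1 rad/s.
Step 2 — Component impedances:
  R: Z = R = 12 Ω
  L: Z = jωL = j·233.1·0.001 = 0 + j0.2331 Ω
  C: Z = 1/(jωC) = -j/(ω·C) = 0 - j9.127e+04 Ω
Step 3 — Parallel combination: 1/Z_total = 1/R + 1/L + 1/C; Z_total = 0.004527 + j0.233 Ω = 0.2331∠88.9° Ω.
Step 4 — Source phasor: V = 240∠-90.0° V = 0 - j240 V.
Step 5 — Ohm's law: I = V / Z_total = (0 - j240) / (0.004527 + j0.233) = -1030 - j20 A.
Step 6 — Convert to polar: |I| = 1030 A, ∠I = -178.9°.

I = 1030∠-178.9° A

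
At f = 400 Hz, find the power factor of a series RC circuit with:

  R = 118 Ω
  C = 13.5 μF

Step 1 — Angular frequency: ω = 2π·f = 2π·400 = 2513 rad/s.
Step 2 — Component impedances:
  R: Z = R = 118 Ω
  C: Z = 1/(jωC) = -j/(ω·C) = 0 - j29.47 Ω
Step 3 — Series combination: Z_total = R + C = 118 - j29.47 Ω = 121.6∠-14.0° Ω.
Step 4 — Power factor: PF = cos(φ) = Re(Z)/|Z| = 118/121.63 = 0.9702.
Step 5 — Type: Im(Z) = -29.47 ⇒ leading (phase φ = -14.0°).

PF = 0.9702 (leading, φ = -14.0°)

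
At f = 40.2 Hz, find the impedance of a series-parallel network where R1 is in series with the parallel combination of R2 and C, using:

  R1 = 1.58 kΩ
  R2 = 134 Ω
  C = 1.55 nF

Step 1 — Angular frequency: ω = 2π·f = 2π·40.2 = 252.6 rad/s.
Step 2 — Component impedances:
  R1: Z = R = 1580 Ω
  R2: Z = R = 134 Ω
  C: Z = 1/(jωC) = -j/(ω·C) = 0 - j2.554e+06 Ω
Step 3 — Parallel branch: R2 || C = 1/(1/R2 + 1/C) = 134 - j0.00703 Ω.
Step 4 — Series with R1: Z_total = R1 + (R2 || C) = 1714 - j0.00703 Ω = 1714∠-0.0° Ω.

Z = 1714 - j0.00703 Ω = 1714∠-0.0° Ω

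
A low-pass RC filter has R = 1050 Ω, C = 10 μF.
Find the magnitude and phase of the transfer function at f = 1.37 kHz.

Step 1 — Angular frequency: ω = 2π·1370 = 8608 rad/s.
Step 2 — Transfer function: H(jω) = 1/(1 + jωRC).
Step 3 — Denominator: 1 + jωRC = 1 + j·8608·1050·1e-05 = 1 + j90.38.
Step 4 — H = 0.0001224 - j0.01106.
Step 5 — Magnitude: |H| = 0.01106 (-39.1 dB); phase: φ = -89.4°.

|H| = 0.01106 (-39.1 dB), φ = -89.4°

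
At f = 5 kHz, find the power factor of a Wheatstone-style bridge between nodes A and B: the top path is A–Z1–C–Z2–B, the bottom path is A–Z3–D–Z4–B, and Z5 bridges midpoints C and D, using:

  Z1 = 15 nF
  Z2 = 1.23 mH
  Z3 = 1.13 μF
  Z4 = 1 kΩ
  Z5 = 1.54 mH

Step 1 — Angular frequency: ω = 2π·f = 2π·5000 = 3.142e+04 rad/s.
Step 2 — Component impedances:
  Z1: Z = 1/(jωC) = -j/(ω·C) = 0 - j2122 Ω
  Z2: Z = jωL = j·3.142e+04·0.00123 = 0 + j38.64 Ω
  Z3: Z = 1/(jωC) = -j/(ω·C) = 0 - j28.17 Ω
  Z4: Z = R = 1000 Ω
  Z5: Z = jωL = j·3.142e+04·0.00154 = 0 + j48.38 Ω
Step 3 — Bridge requires nodal analysis (the Z5 bridge couples midpoints C and D, so the two paths cannot be reduced to a simple series/parallel combination). Setting node B to ground and injecting 1 A at node A, the 3-node admittance system at A, C, D solves to V_A = Z_AB = 7.595 + j58.38 Ω = 58.87∠82.6° Ω.
Step 4 — Power factor: PF = cos(φ) = Re(Z)/|Z| = 7.595/58.87 = 0.129.
Step 5 — Type: Im(Z) = 58.38 ⇒ lagging (phase φ = 82.6°).

PF = 0.129 (lagging, φ = 82.6°)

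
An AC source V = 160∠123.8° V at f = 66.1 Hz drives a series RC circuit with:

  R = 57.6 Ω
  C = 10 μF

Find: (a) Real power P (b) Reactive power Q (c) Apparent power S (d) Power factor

Step 1 — Angular frequency: ω = 2π·f = 2π·66.1 = 415.3 rad/s.
Step 2 — Component impedances:
  R: Z = R = 57.6 Ω
  C: Z = 1/(jωC) = -j/(ω·C) = 0 - j240.8 Ω
Step 3 — Series combination: Z_total = R + C = 57.6 - j240.8 Ω = 247.6∠-76.5° Ω.
Step 4 — Source phasor: V = 160∠123.8° V = -89.01 + j133 V.
Step 5 — Current: I = V / Z = -0.606 - j0.2247 A = 0.6463∠-159.7° A.
Step 6 — Complex power: S = V·I* = 24.06 - j100.6 VA.
Step 7 — Real power: P = Re(S) = 24.06 W.
Step 8 — Reactive power: Q = Im(S) = -100.6 VAR.
Step 9 — Apparent power: |S| = 103.4 VA.
Step 10 — Power factor: PF = P/|S| = 0.2327 (leading).

(a) P = 24.06 W  (b) Q = -100.6 VAR  (c) S = 103.4 VA  (d) PF = 0.2327 (leading)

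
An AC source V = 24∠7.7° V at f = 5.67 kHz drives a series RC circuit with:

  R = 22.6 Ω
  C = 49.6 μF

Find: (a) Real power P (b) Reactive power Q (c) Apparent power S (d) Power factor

Step 1 — Angular frequency: ω = 2π·f = 2π·5670 = 3.563e+04 rad/s.
Step 2 — Component impedances:
  R: Z = R = 22.6 Ω
  C: Z = 1/(jωC) = -j/(ω·C) = 0 - j0.5659 Ω
Step 3 — Series combination: Z_total = R + C = 22.6 - j0.5659 Ω = 22.61∠-1.4° Ω.
Step 4 — Source phasor: V = 24∠7.7° V = 23.78 + j3.216 V.
Step 5 — Current: I = V / Z = 1.048 + j0.1685 A = 1.062∠9.1° A.
Step 6 — Complex power: S = V·I* = 25.47 - j0.6378 VA.
Step 7 — Real power: P = Re(S) = 25.47 W.
Step 8 — Reactive power: Q = Im(S) = -0.6378 VAR.
Step 9 — Apparent power: |S| = 25.48 VA.
Step 10 — Power factor: PF = P/|S| = 0.9997 (leading).

(a) P = 25.47 W  (b) Q = -0.6378 VAR  (c) S = 25.48 VA  (d) PF = 0.9997 (leading)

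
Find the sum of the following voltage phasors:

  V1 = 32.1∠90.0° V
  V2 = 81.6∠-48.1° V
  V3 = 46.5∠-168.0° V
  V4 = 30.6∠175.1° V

Step 1 — Convert each phasor to rectangular form:
  V1 = 32.1·(cos(90.0°) + j·sin(90.0°)) = 0 + j32.1 V
  V2 = 81.6·(cos(-48.1°) + j·sin(-48.1°)) = 54.5 - j60.74 V
  V3 = 46.5·(cos(-168.0°) + j·sin(-168.0°)) = -45.48 - j9.668 V
  V4 = 30.6·(cos(175.1°) + j·sin(175.1°)) = -30.49 + j2.614 V
Step 2 — Sum components: V_total = -21.48 - j35.69 V.
Step 3 — Convert to polar: |V_total| = 41.65 V, ∠V_total = -121.0°.

V_total = 41.65∠-121.0° V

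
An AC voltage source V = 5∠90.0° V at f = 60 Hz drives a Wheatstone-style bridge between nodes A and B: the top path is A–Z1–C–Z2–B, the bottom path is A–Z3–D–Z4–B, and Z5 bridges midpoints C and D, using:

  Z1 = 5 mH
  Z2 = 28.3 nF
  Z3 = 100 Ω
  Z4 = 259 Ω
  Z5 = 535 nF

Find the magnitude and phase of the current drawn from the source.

Step 1 — Angular frequency: ω = 2π·f = 2π·60 = 377 rad/s.
Step 2 — Component impedances:
  Z1: Z = jωL = j·377·0.005 = 0 + j1.885 Ω
  Z2: Z = 1/(jωC) = -j/(ω·C) = 0 - j9.373e+04 Ω
  Z3: Z = R = 100 Ω
  Z4: Z = R = 259 Ω
  Z5: Z = 1/(jωC) = -j/(ω·C) = 0 - j4958 Ω
Step 3 — Bridge requires nodal analysis (the Z5 bridge couples midpoints C and D, so the two paths cannot be reduced to a simple series/parallel combination). Setting node B to ground and injecting 1 A at node A, the 3-node admittance system at A, C, D solves to V_A = Z_AB = 358.9 - j3.392 Ω = 359∠-0.5° Ω.
Step 4 — Source phasor: V = 5∠90.0° V = 0 + j5 V.
Step 5 — Ohm's law: I = V / Z_total = (0 + j5) / (358.9 - j3.392) = -0.0001316 + j0.01393 A.
Step 6 — Convert to polar: |I| = 0.01393 A, ∠I = 90.5°.

I = 0.01393∠90.5° A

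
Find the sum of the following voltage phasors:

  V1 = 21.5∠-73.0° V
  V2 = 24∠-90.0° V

Step 1 — Convert each phasor to rectangular form:
  V1 = 21.5·(cos(-73.0°) + j·sin(-73.0°)) = 6.286 - j20.56 V
  V2 = 24·(cos(-90.0°) + j·sin(-90.0°)) = 0 - j24 V
Step 2 — Sum components: V_total = 6.286 - j44.56 V.
Step 3 — Convert to polar: |V_total| = 45 V, ∠V_total = -82.0°.

V_total = 45∠-82.0° V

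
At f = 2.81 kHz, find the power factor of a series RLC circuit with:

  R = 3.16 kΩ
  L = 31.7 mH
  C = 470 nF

Step 1 — Angular frequency: ω = 2π·f = 2π·2810 = 1.766e+04 rad/s.
Step 2 — Component impedances:
  R: Z = R = 3160 Ω
  L: Z = jωL = j·1.766e+04·0.0317 = 0 + j559.7 Ω
  C: Z = 1/(jωC) = -j/(ω·C) = 0 - j120.5 Ω
Step 3 — Series combination: Z_total = R + L + C = 3160 + j439.2 Ω = 3190∠7.9° Ω.
Step 4 — Power factor: PF = cos(φ) = Re(Z)/|Z| = 3160/3190.4 = 0.9905.
Step 5 — Type: Im(Z) = 439.2 ⇒ lagging (phase φ = 7.9°).

PF = 0.9905 (lagging, φ = 7.9°)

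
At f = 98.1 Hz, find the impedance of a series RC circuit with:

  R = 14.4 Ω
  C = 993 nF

Step 1 — Angular frequency: ω = 2π·f = 2π·98.1 = 616.4 rad/s.
Step 2 — Component impedances:
  R: Z = R = 14.4 Ω
  C: Z = 1/(jωC) = -j/(ω·C) = 0 - j1634 Ω
Step 3 — Series combination: Z_total = R + C = 14.4 - j1634 Ω = 1634∠-89.5° Ω.

Z = 14.4 - j1634 Ω = 1634∠-89.5° Ω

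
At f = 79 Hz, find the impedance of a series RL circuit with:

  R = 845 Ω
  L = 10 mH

Step 1 — Angular frequency: ω = 2π·f = 2π·79 = 496.4 rad/s.
Step 2 — Component impedances:
  R: Z = R = 845 Ω
  L: Z = jωL = j·496.4·0.01 = 0 + j4.964 Ω
Step 3 — Series combination: Z_total = R + L = 845 + j4.964 Ω = 845∠0.3° Ω.

Z = 845 + j4.964 Ω = 845∠0.3° Ω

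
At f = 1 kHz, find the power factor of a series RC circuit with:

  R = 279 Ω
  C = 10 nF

Step 1 — Angular frequency: ω = 2π·f = 2π·1000 = 6283 rad/s.
Step 2 — Component impedances:
  R: Z = R = 279 Ω
  C: Z = 1/(jωC) = -j/(ω·C) = 0 - j1.592e+04 Ω
Step 3 — Series combination: Z_total = R + C = 279 - j1.592e+04 Ω = 1.592e+04∠-89.0° Ω.
Step 4 — Power factor: PF = cos(φ) = Re(Z)/|Z| = 279/1.592e+04 = 0.01753.
Step 5 — Type: Im(Z) = -1.592e+04 ⇒ leading (phase φ = -89.0°).

PF = 0.01753 (leading, φ = -89.0°)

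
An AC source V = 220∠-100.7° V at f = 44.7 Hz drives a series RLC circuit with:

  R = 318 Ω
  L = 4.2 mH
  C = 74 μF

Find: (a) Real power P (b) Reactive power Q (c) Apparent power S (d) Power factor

Step 1 — Angular frequency: ω = 2π·f = 2π·44.7 = 280.9 rad/s.
Step 2 — Component impedances:
  R: Z = R = 318 Ω
  L: Z = jωL = j·280.9·0.0042 = 0 + j1.18 Ω
  C: Z = 1/(jωC) = -j/(ω·C) = 0 - j48.12 Ω
Step 3 — Series combination: Z_total = R + L + C = 318 - j46.94 Ω = 321.4∠-8.4° Ω.
Step 4 — Source phasor: V = 220∠-100.7° V = -40.85 - j216.2 V.
Step 5 — Current: I = V / Z = -0.02751 - j0.6839 A = 0.6844∠-92.3° A.
Step 6 — Complex power: S = V·I* = 149 - j21.99 VA.
Step 7 — Real power: P = Re(S) = 149 W.
Step 8 — Reactive power: Q = Im(S) = -21.99 VAR.
Step 9 — Apparent power: |S| = 150.6 VA.
Step 10 — Power factor: PF = P/|S| = 0.9893 (leading).

(a) P = 149 W  (b) Q = -21.99 VAR  (c) S = 150.6 VA  (d) PF = 0.9893 (leading)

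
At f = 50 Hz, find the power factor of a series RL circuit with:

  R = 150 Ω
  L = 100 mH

Step 1 — Angular frequency: ω = 2π·f = 2π·50 = 314.2 rad/s.
Step 2 — Component impedances:
  R: Z = R = 150 Ω
  L: Z = jωL = j·314.2·0.1 = 0 + j31.42 Ω
Step 3 — Series combination: Z_total = R + L = 150 + j31.42 Ω = 153.3∠11.8° Ω.
Step 4 — Power factor: PF = cos(φ) = Re(Z)/|Z| = 150/153.25 = 0.9788.
Step 5 — Type: Im(Z) = 31.42 ⇒ lagging (phase φ = 11.8°).

PF = 0.9788 (lagging, φ = 11.8°)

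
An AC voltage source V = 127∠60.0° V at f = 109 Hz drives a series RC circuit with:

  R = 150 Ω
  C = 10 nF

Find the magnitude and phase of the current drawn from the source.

Step 1 — Angular frequency: ω = 2π·f = 2π·109 = 684.9 rad/s.
Step 2 — Component impedances:
  R: Z = R = 150 Ω
  C: Z = 1/(jωC) = -j/(ω·C) = 0 - j1.46e+05 Ω
Step 3 — Series combination: Z_total = R + C = 150 - j1.46e+05 Ω = 1.46e+05∠-89.9° Ω.
Step 4 — Source phasor: V = 127∠60.0° V = 63.5 + j110 V.
Step 5 — Ohm's law: I = V / Z_total = (63.5 + j110) / (150 - j1.46e+05) = -0.0007528 + j0.0004357 A.
Step 6 — Convert to polar: |I| = 0.0008698 A, ∠I = 149.9°.

I = 0.0008698∠149.9° A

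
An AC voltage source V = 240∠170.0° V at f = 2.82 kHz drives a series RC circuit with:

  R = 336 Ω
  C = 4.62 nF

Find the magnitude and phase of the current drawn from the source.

Step 1 — Angular frequency: ω = 2π·f = 2π·2820 = 1.772e+04 rad/s.
Step 2 — Component impedances:
  R: Z = R = 336 Ω
  C: Z = 1/(jωC) = -j/(ω·C) = 0 - j1.222e+04 Ω
Step 3 — Series combination: Z_total = R + C = 336 - j1.222e+04 Ω = 1.222e+04∠-88.4° Ω.
Step 4 — Source phasor: V = 240∠170.0° V = -236.4 + j41.68 V.
Step 5 — Ohm's law: I = V / Z_total = (-236.4 + j41.68) / (336 - j1.222e+04) = -0.003941 - j0.01924 A.
Step 6 — Convert to polar: |I| = 0.01964 A, ∠I = -101.6°.

I = 0.01964∠-101.6° A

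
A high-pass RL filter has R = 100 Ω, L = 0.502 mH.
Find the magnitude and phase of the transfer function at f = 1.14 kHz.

Step 1 — Angular frequency: ω = 2π·1140 = 7163 rad/s.
Step 2 — Transfer function: H(jω) = jωL/(R + jωL).
Step 3 — Numerator jωL = j·3.596; denominator R + jωL = 100 + j3.596.
Step 4 — H = 0.001291 + j0.03591.
Step 5 — Magnitude: |H| = 0.03593 (-28.9 dB); phase: φ = 87.9°.

|H| = 0.03593 (-28.9 dB), φ = 87.9°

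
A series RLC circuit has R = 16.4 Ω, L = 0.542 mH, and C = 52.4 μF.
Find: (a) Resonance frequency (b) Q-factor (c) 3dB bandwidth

Step 1 — Resonance condition Im(Z)=0 gives ω₀ = 1/√(LC).
Step 2 — ω₀ = 1/√(0.000542·5.24e-05) = 5934 rad/s.
Step 3 — f₀ = ω₀/(2π) = 944.4 Hz.
Step 4 — Series Q: Q = ω₀L/R = 5934·0.000542/16.4 = 0.1961.
Step 5 — 3dB bandwidth: Δω = ω₀/Q = 3.026e+04 rad/s; BW = Δω/(2π) = 4816 Hz.

(a) f₀ = 944.4 Hz  (b) Q = 0.1961  (c) BW = 4816 Hz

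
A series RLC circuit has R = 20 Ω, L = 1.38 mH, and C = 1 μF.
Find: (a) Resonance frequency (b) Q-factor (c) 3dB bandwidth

Step 1 — Resonance condition Im(Z)=0 gives ω₀ = 1/√(LC).
Step 2 — ω₀ = 1/√(0.00138·1e-06) = 2.692e+04 rad/s.
Step 3 — f₀ = ω₀/(2π) = 4284 Hz.
Step 4 — Series Q: Q = ω₀L/R = 2.692e+04·0.00138/20 = 1.857.
Step 5 — 3dB bandwidth: Δω = ω₀/Q = 1.449e+04 rad/s; BW = Δω/(2π) = 2307 Hz.

(a) f₀ = 4284 Hz  (b) Q = 1.857  (c) BW = 2307 Hz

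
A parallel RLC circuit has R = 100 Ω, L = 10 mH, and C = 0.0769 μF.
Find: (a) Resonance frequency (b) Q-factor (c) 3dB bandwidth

Step 1 — Resonance: ω₀ = 1/√(LC) = 1/√(0.01·7.69e-08) = 3.606e+04 rad/s.
Step 2 — f₀ = ω₀/(2π) = 5739 Hz.
Step 3 — Parallel Q: Q = R/(ω₀L) = 100/(3.606e+04·0.01) = 0.2773.
Step 4 — Bandwidth: Δω = ω₀/Q = 1.3e+05 rad/s; BW = Δω/(2π) = 2.07e+04 Hz.

(a) f₀ = 5739 Hz  (b) Q = 0.2773  (c) BW = 2.07e+04 Hz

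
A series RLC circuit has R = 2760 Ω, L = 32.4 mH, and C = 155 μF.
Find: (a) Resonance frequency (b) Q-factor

Step 1 — Resonance condition Im(Z)=0 gives ω₀ = 1/√(LC).
Step 2 — ω₀ = 1/√(0.0324·0.000155) = 446.2 rad/s.
Step 3 — f₀ = ω₀/(2π) = 71.02 Hz.
Step 4 — Series Q: Q = ω₀L/R = 446.2·0.0324/2760 = 0.005238.

(a) f₀ = 71.02 Hz  (b) Q = 0.005238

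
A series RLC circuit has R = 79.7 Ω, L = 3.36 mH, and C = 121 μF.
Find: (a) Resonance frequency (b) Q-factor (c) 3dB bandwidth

Step 1 — Resonance: ω₀ = 1/√(LC) = 1/√(0.00336·0.000121) = 1568 rad/s.
Step 2 — f₀ = ω₀/(2π) = 249.6 Hz.
Step 3 — Series Q: Q = ω₀L/R = 1568·0.00336/79.7 = 0.06612.
Step 4 — Bandwidth: Δω = ω₀/Q = 2.372e+04 rad/s; BW = Δω/(2π) = 3775 Hz.

(a) f₀ = 249.6 Hz  (b) Q = 0.06612  (c) BW = 3775 Hz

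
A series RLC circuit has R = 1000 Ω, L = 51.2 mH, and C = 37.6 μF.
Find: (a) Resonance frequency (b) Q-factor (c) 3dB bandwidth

Step 1 — Resonance: ω₀ = 1/√(LC) = 1/√(0.0512·3.76e-05) = 720.7 rad/s.
Step 2 — f₀ = ω₀/(2π) = 114.7 Hz.
Step 3 — Series Q: Q = ω₀L/R = 720.7·0.0512/1000 = 0.0369.
Step 4 — Bandwidth: Δω = ω₀/Q = 1.953e+04 rad/s; BW = Δω/(2π) = 3108 Hz.

(a) f₀ = 114.7 Hz  (b) Q = 0.0369  (c) BW = 3108 Hz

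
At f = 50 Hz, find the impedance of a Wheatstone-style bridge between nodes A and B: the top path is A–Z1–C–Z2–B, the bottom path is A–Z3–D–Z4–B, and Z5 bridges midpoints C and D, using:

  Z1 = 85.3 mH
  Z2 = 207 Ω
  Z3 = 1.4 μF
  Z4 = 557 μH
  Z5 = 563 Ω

Step 1 — Angular frequency: ω = 2π·f = 2π·50 = 314.2 rad/s.
Step 2 — Component impedances:
  Z1: Z = jωL = j·314.2·0.0853 = 0 + j26.8 Ω
  Z2: Z = R = 207 Ω
  Z3: Z = 1/(jωC) = -j/(ω·C) = 0 - j2274 Ω
  Z4: Z = jωL = j·314.2·0.000557 = 0 + j0.175 Ω
  Z5: Z = R = 563 Ω
Step 3 — Bridge requires nodal analysis (the Z5 bridge couples midpoints C and D, so the two paths cannot be reduced to a simple series/parallel combination). Setting node B to ground and injecting 1 A at node A, the 3-node admittance system at A, C, D solves to V_A = Z_AB = 154.3 + j16.74 Ω = 155.2∠6.2° Ω.

Z = 154.3 + j16.74 Ω = 155.2∠6.2° Ω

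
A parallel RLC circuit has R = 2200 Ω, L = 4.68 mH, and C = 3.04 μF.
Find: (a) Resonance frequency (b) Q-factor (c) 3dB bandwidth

Step 1 — Resonance: ω₀ = 1/√(LC) = 1/√(0.00468·3.04e-06) = 8384 rad/s.
Step 2 — f₀ = ω₀/(2π) = 1334 Hz.
Step 3 — Parallel Q: Q = R/(ω₀L) = 2200/(8384·0.00468) = 56.07.
Step 4 — Bandwidth: Δω = ω₀/Q = 149.5 rad/s; BW = Δω/(2π) = 23.8 Hz.

(a) f₀ = 1334 Hz  (b) Q = 56.07  (c) BW = 23.8 Hz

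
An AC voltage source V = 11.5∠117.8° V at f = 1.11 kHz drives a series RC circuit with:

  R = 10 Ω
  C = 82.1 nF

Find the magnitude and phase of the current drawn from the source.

Step 1 — Angular frequency: ω = 2π·f = 2π·1110 = 6974 rad/s.
Step 2 — Component impedances:
  R: Z = R = 10 Ω
  C: Z = 1/(jωC) = -j/(ω·C) = 0 - j1746 Ω
Step 3 — Series combination: Z_total = R + C = 10 - j1746 Ω = 1746∠-89.7° Ω.
Step 4 — Source phasor: V = 11.5∠117.8° V = -5.363 + j10.17 V.
Step 5 — Ohm's law: I = V / Z_total = (-5.363 + j10.17) / (10 - j1746) = -0.005842 - j0.003038 A.
Step 6 — Convert to polar: |I| = 0.006585 A, ∠I = -152.5°.

I = 0.006585∠-152.5° A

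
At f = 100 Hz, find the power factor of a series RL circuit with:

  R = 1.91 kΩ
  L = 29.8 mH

Step 1 — Angular frequency: ω = 2π·f = 2π·100 = 628.3 rad/s.
Step 2 — Component impedances:
  R: Z = R = 1910 Ω
  L: Z = jωL = j·628.3·0.0298 = 0 + j18.72 Ω
Step 3 — Series combination: Z_total = R + L = 1910 + j18.72 Ω = 1910∠0.6° Ω.
Step 4 — Power factor: PF = cos(φ) = Re(Z)/|Z| = 1910/1910 = 1.
Step 5 — Type: Im(Z) = 18.72 ⇒ lagging (phase φ = 0.6°).

PF = 1 (lagging, φ = 0.6°)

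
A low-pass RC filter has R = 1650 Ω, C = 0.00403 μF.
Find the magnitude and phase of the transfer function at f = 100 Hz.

Step 1 — Angular frequency: ω = 2π·100 = 628.3 rad/s.
Step 2 — Transfer function: H(jω) = 1/(1 + jωRC).
Step 3 — Denominator: 1 + jωRC = 1 + j·628.3·1650·4.03e-09 = 1 + j0.004178.
Step 4 — H = 1 - j0.004178.
Step 5 — Magnitude: |H| = 1 (-0.0 dB); phase: φ = -0.2°.

|H| = 1 (-0.0 dB), φ = -0.2°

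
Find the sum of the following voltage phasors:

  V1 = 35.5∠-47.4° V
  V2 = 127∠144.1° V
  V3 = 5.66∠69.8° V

Step 1 — Convert each phasor to rectangular form:
  V1 = 35.5·(cos(-47.4°) + j·sin(-47.4°)) = 24.03 - j26.13 V
  V2 = 127·(cos(144.1°) + j·sin(144.1°)) = -102.9 + j74.47 V
  V3 = 5.66·(cos(69.8°) + j·sin(69.8°)) = 1.954 + j5.312 V
Step 2 — Sum components: V_total = -76.89 + j53.65 V.
Step 3 — Convert to polar: |V_total| = 93.76 V, ∠V_total = 145.1°.

V_total = 93.76∠145.1° V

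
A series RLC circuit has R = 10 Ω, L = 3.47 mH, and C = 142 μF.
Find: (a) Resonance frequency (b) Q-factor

Step 1 — Resonance condition Im(Z)=0 gives ω₀ = 1/√(LC).
Step 2 — ω₀ = 1/√(0.00347·0.000142) = 1425 rad/s.
Step 3 — f₀ = ω₀/(2π) = 226.7 Hz.
Step 4 — Series Q: Q = ω₀L/R = 1425·0.00347/10 = 0.4943.

(a) f₀ = 226.7 Hz  (b) Q = 0.4943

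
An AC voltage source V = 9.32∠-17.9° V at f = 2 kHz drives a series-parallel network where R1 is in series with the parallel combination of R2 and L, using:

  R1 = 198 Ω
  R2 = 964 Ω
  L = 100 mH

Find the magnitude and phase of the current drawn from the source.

Step 1 — Angular frequency: ω = 2π·f = 2π·2000 = 1.257e+04 rad/s.
Step 2 — Component impedances:
  R1: Z = R = 198 Ω
  R2: Z = R = 964 Ω
  L: Z = jωL = j·1.257e+04·0.1 = 0 + j1257 Ω
Step 3 — Parallel branch: R2 || L = 1/(1/R2 + 1/L) = 606.9 + j465.5 Ω.
Step 4 — Series with R1: Z_total = R1 + (R2 || L) = 804.9 + j465.5 Ω = 929.8∠30.0° Ω.
Step 5 — Source phasor: V = 9.32∠-17.9° V = 8.869 - j2.865 V.
Step 6 — Ohm's law: I = V / Z_total = (8.869 - j2.865) / (804.9 + j465.5) = 0.006714 - j0.007443 A.
Step 7 — Convert to polar: |I| = 0.01002 A, ∠I = -47.9°.

I = 0.01002∠-47.9° A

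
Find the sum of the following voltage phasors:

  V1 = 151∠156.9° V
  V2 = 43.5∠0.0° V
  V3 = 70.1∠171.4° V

Step 1 — Convert each phasor to rectangular form:
  V1 = 151·(cos(156.9°) + j·sin(156.9°)) = -138.9 + j59.24 V
  V2 = 43.5·(cos(0.0°) + j·sin(0.0°)) = 43.5 V
  V3 = 70.1·(cos(171.4°) + j·sin(171.4°)) = -69.31 + j10.48 V
Step 2 — Sum components: V_total = -164.7 + j69.73 V.
Step 3 — Convert to polar: |V_total| = 178.9 V, ∠V_total = 157.1°.

V_total = 178.9∠157.1° V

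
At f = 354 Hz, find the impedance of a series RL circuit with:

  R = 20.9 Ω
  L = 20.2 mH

Step 1 — Angular frequency: ω = 2π·f = 2π·354 = 2224 rad/s.
Step 2 — Component impedances:
  R: Z = R = 20.9 Ω
  L: Z = jωL = j·2224·0.0202 = 0 + j44.93 Ω
Step 3 — Series combination: Z_total = R + L = 20.9 + j44.93 Ω = 49.55∠65.1° Ω.

Z = 20.9 + j44.93 Ω = 49.55∠65.1° Ω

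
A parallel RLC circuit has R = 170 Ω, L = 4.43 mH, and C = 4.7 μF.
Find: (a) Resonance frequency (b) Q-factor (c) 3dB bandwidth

Step 1 — Resonance: ω₀ = 1/√(LC) = 1/√(0.00443·4.7e-06) = 6930 rad/s.
Step 2 — f₀ = ω₀/(2π) = 1103 Hz.
Step 3 — Parallel Q: Q = R/(ω₀L) = 170/(6930·0.00443) = 5.537.
Step 4 — Bandwidth: Δω = ω₀/Q = 1252 rad/s; BW = Δω/(2π) = 199.2 Hz.

(a) f₀ = 1103 Hz  (b) Q = 5.537  (c) BW = 199.2 Hz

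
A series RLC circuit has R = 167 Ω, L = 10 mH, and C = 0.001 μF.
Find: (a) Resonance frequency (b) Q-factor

Step 1 — Resonance condition Im(Z)=0 gives ω₀ = 1/√(LC).
Step 2 — ω₀ = 1/√(0.01·1e-09) = 3.162e+05 rad/s.
Step 3 — f₀ = ω₀/(2π) = 5.033e+04 Hz.
Step 4 — Series Q: Q = ω₀L/R = 3.162e+05·0.01/167 = 18.94.

(a) f₀ = 5.033e+04 Hz  (b) Q = 18.94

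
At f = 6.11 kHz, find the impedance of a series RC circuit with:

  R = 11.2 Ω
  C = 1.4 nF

Step 1 — Angular frequency: ω = 2π·f = 2π·6110 = 3.839e+04 rad/s.
Step 2 — Component impedances:
  R: Z = R = 11.2 Ω
  C: Z = 1/(jωC) = -j/(ω·C) = 0 - j1.861e+04 Ω
Step 3 — Series combination: Z_total = R + C = 11.2 - j1.861e+04 Ω = 1.861e+04∠-90.0° Ω.

Z = 11.2 - j1.861e+04 Ω = 1.861e+04∠-90.0° Ω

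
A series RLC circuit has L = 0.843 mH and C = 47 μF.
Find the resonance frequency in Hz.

Step 1 — Resonance condition Im(Z)=0 gives ω₀ = 1/√(LC).
Step 2 — ω₀ = 1/√(0.000843·4.7e-05) = 5024 rad/s.
Step 3 — f₀ = ω₀/(2π) = 799.6 Hz.

f₀ = 799.6 Hz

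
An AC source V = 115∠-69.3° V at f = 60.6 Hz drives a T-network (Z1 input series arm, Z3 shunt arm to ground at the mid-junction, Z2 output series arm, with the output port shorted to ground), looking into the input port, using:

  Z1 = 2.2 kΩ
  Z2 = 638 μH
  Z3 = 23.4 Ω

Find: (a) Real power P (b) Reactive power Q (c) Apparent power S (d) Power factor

Step 1 — Angular frequency: ω = 2π·f = 2π·60.6 = 380.8 rad/s.
Step 2 — Component impedances:
  Z1: Z = R = 2200 Ω
  Z2: Z = jωL = j·380.8·0.000638 = 0 + j0.2429 Ω
  Z3: Z = R = 23.4 Ω
Step 3 — With the output port shorted to ground, the output series arm Z2 runs from the junction to ground; the shunt arm Z3 also runs from the junction to ground. They appear in parallel: Z3 || Z2 = 0.002522 + j0.2429 Ω.
Step 4 — Series with input arm Z1: Z_in = Z1 + (Z3 || Z2) = 2200 + j0.2429 Ω = 2200∠0.0° Ω.
Step 5 — Source phasor: V = 115∠-69.3° V = 40.65 - j107.6 V.
Step 6 — Current: I = V / Z = 0.01847 - j0.0489 A = 0.05227∠-69.3° A.
Step 7 — Complex power: S = V·I* = 6.011 + j0.0006637 VA.
Step 8 — Real power: P = Re(S) = 6.011 W.
Step 9 — Reactive power: Q = Im(S) = 0.0006637 VAR.
Step 10 — Apparent power: |S| = 6.011 VA.
Step 11 — Power factor: PF = P/|S| = 1 (lagging).

(a) P = 6.011 W  (b) Q = 0.0006637 VAR  (c) S = 6.011 VA  (d) PF = 1 (lagging)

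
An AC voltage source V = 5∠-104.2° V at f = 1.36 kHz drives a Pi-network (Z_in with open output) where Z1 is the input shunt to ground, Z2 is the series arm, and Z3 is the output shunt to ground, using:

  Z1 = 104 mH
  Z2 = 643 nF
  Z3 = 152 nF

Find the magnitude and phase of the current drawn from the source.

Step 1 — Angular frequency: ω = 2π·f = 2π·1360 = 8545 rad/s.
Step 2 — Component impedances:
  Z1: Z = jωL = j·8545·0.104 = 0 + j888.7 Ω
  Z2: Z = 1/(jωC) = -j/(ω·C) = 0 - j182 Ω
  Z3: Z = 1/(jωC) = -j/(ω·C) = 0 - j769.9 Ω
Step 3 — With open output, the series arm Z2 and the output shunt Z3 appear in series to ground: Z2 + Z3 = 0 - j951.9 Ω.
Step 4 — Parallel with input shunt Z1: Z_in = Z1 || (Z2 + Z3) = 0 + j1.338e+04 Ω = 1.338e+04∠90.0° Ω.
Step 5 — Source phasor: V = 5∠-104.2° V = -1.227 - j4.847 V.
Step 6 — Ohm's law: I = V / Z_total = (-1.227 - j4.847) / (0 + j1.338e+04) = -0.0003622 + j9.165e-05 A.
Step 7 — Convert to polar: |I| = 0.0003736 A, ∠I = 165.8°.

I = 0.0003736∠165.8° A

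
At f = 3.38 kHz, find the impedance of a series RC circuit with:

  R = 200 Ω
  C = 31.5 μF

Step 1 — Angular frequency: ω = 2π·f = 2π·3380 = 2.124e+04 rad/s.
Step 2 — Component impedances:
  R: Z = R = 200 Ω
  C: Z = 1/(jωC) = -j/(ω·C) = 0 - j1.495 Ω
Step 3 — Series combination: Z_total = R + C = 200 - j1.495 Ω = 200∠-0.4° Ω.

Z = 200 - j1.495 Ω = 200∠-0.4° Ω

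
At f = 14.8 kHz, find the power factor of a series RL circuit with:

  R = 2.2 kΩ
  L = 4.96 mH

Step 1 — Angular frequency: ω = 2π·f = 2π·1.48e+04 = 9.299e+04 rad/s.
Step 2 — Component impedances:
  R: Z = R = 2200 Ω
  L: Z = jωL = j·9.299e+04·0.00496 = 0 + j461.2 Ω
Step 3 — Series combination: Z_total = R + L = 2200 + j461.2 Ω = 2248∠11.8° Ω.
Step 4 — Power factor: PF = cos(φ) = Re(Z)/|Z| = 2200/2247.8 = 0.9787.
Step 5 — Type: Im(Z) = 461.2 ⇒ lagging (phase φ = 11.8°).

PF = 0.9787 (lagging, φ = 11.8°)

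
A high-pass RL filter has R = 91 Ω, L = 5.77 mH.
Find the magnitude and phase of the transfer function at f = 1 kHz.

Step 1 — Angular frequency: ω = 2π·1000 = 6283 rad/s.
Step 2 — Transfer function: H(jω) = jωL/(R + jωL).
Step 3 — Numerator jωL = j·36.25; denominator R + jωL = 91 + j36.25.
Step 4 — H = 0.137 + j0.3438.
Step 5 — Magnitude: |H| = 0.3701 (-8.6 dB); phase: φ = 68.3°.

|H| = 0.3701 (-8.6 dB), φ = 68.3°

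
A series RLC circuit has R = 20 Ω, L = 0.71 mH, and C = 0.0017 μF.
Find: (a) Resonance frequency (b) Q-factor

Step 1 — Resonance condition Im(Z)=0 gives ω₀ = 1/√(LC).
Step 2 — ω₀ = 1/√(0.00071·1.7e-09) = 9.102e+05 rad/s.
Step 3 — f₀ = ω₀/(2π) = 1.449e+05 Hz.
Step 4 — Series Q: Q = ω₀L/R = 9.102e+05·0.00071/20 = 32.31.

(a) f₀ = 1.449e+05 Hz  (b) Q = 32.31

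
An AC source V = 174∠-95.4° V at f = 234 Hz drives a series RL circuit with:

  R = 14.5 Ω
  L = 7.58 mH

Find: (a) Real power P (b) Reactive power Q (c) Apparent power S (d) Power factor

Step 1 — Angular frequency: ω = 2π·f = 2π·234 = 1470 rad/s.
Step 2 — Component impedances:
  R: Z = R = 14.5 Ω
  L: Z = jωL = j·1470·0.00758 = 0 + j11.14 Ω
Step 3 — Series combination: Z_total = R + L = 14.5 + j11.14 Ω = 18.29∠37.5° Ω.
Step 4 — Source phasor: V = 174∠-95.4° V = -16.37 - j173.2 V.
Step 5 — Current: I = V / Z = -6.482 - j6.965 A = 9.514∠-132.9° A.
Step 6 — Complex power: S = V·I* = 1313 + j1009 VA.
Step 7 — Real power: P = Re(S) = 1313 W.
Step 8 — Reactive power: Q = Im(S) = 1009 VAR.
Step 9 — Apparent power: |S| = 1656 VA.
Step 10 — Power factor: PF = P/|S| = 0.7929 (lagging).

(a) P = 1313 W  (b) Q = 1009 VAR  (c) S = 1656 VA  (d) PF = 0.7929 (lagging)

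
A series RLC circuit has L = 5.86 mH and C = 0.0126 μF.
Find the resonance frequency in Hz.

Step 1 — Resonance condition Im(Z)=0 gives ω₀ = 1/√(LC).
Step 2 — ω₀ = 1/√(0.00586·1.26e-08) = 1.164e+05 rad/s.
Step 3 — f₀ = ω₀/(2π) = 1.852e+04 Hz.

f₀ = 1.852e+04 Hz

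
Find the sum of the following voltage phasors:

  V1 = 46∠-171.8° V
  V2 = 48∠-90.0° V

Step 1 — Convert each phasor to rectangular form:
  V1 = 46·(cos(-171.8°) + j·sin(-171.8°)) = -45.53 - j6.561 V
  V2 = 48·(cos(-90.0°) + j·sin(-90.0°)) = 0 - j48 V
Step 2 — Sum components: V_total = -45.53 - j54.56 V.
Step 3 — Convert to polar: |V_total| = 71.06 V, ∠V_total = -129.8°.

V_total = 71.06∠-129.8° V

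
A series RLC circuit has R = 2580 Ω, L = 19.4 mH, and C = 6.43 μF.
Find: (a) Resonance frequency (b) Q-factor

Step 1 — Resonance condition Im(Z)=0 gives ω₀ = 1/√(LC).
Step 2 — ω₀ = 1/√(0.0194·6.43e-06) = 2831 rad/s.
Step 3 — f₀ = ω₀/(2π) = 450.6 Hz.
Step 4 — Series Q: Q = ω₀L/R = 2831·0.0194/2580 = 0.02129.

(a) f₀ = 450.6 Hz  (b) Q = 0.02129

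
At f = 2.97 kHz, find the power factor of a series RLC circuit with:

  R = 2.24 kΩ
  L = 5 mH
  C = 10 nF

Step 1 — Angular frequency: ω = 2π·f = 2π·2970 = 1.866e+04 rad/s.
Step 2 — Component impedances:
  R: Z = R = 2240 Ω
  L: Z = jωL = j·1.866e+04·0.005 = 0 + j93.31 Ω
  C: Z = 1/(jωC) = -j/(ω·C) = 0 - j5359 Ω
Step 3 — Series combination: Z_total = R + L + C = 2240 - j5265 Ω = 5722∠-67.0° Ω.
Step 4 — Power factor: PF = cos(φ) = Re(Z)/|Z| = 2240/5722 = 0.3915.
Step 5 — Type: Im(Z) = -5265 ⇒ leading (phase φ = -67.0°).

PF = 0.3915 (leading, φ = -67.0°)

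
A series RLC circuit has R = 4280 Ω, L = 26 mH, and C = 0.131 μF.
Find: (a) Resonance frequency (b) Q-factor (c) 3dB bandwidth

Step 1 — Resonance: ω₀ = 1/√(LC) = 1/√(0.026·1.31e-07) = 1.713e+04 rad/s.
Step 2 — f₀ = ω₀/(2π) = 2727 Hz.
Step 3 — Series Q: Q = ω₀L/R = 1.713e+04·0.026/4280 = 0.1041.
Step 4 — Bandwidth: Δω = ω₀/Q = 1.646e+05 rad/s; BW = Δω/(2π) = 2.62e+04 Hz.

(a) f₀ = 2727 Hz  (b) Q = 0.1041  (c) BW = 2.62e+04 Hz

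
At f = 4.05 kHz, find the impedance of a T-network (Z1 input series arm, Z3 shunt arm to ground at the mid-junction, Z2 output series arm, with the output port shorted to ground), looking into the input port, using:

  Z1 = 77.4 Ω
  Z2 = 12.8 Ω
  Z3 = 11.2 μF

Step 1 — Angular frequency: ω = 2π·f = 2π·4050 = 2.545e+04 rad/s.
Step 2 — Component impedances:
  Z1: Z = R = 77.4 Ω
  Z2: Z = R = 12.8 Ω
  Z3: Z = 1/(jωC) = -j/(ω·C) = 0 - j3.509 Ω
Step 3 — With the output port shorted to ground, the output series arm Z2 runs from the junction to ground; the shunt arm Z3 also runs from the junction to ground. They appear in parallel: Z3 || Z2 = 0.8946 - j3.263 Ω.
Step 4 — Series with input arm Z1: Z_in = Z1 + (Z3 || Z2) = 78.29 - j3.263 Ω = 78.36∠-2.4° Ω.

Z = 78.29 - j3.263 Ω = 78.36∠-2.4° Ω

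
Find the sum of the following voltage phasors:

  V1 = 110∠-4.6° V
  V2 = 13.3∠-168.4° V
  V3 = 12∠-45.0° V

Step 1 — Convert each phasor to rectangular form:
  V1 = 110·(cos(-4.6°) + j·sin(-4.6°)) = 109.6 - j8.822 V
  V2 = 13.3·(cos(-168.4°) + j·sin(-168.4°)) = -13.03 - j2.674 V
  V3 = 12·(cos(-45.0°) + j·sin(-45.0°)) = 8.485 - j8.485 V
Step 2 — Sum components: V_total = 105.1 - j19.98 V.
Step 3 — Convert to polar: |V_total| = 107 V, ∠V_total = -10.8°.

V_total = 107∠-10.8° V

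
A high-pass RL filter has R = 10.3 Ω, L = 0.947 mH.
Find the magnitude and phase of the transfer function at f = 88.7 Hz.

Step 1 — Angular frequency: ω = 2π·88.7 = 557.3 rad/s.
Step 2 — Transfer function: H(jω) = jωL/(R + jωL).
Step 3 — Numerator jωL = j·0.5278; denominator R + jωL = 10.3 + j0.5278.
Step 4 — H = 0.002619 + j0.05111.
Step 5 — Magnitude: |H| = 0.05117 (-25.8 dB); phase: φ = 87.1°.

|H| = 0.05117 (-25.8 dB), φ = 87.1°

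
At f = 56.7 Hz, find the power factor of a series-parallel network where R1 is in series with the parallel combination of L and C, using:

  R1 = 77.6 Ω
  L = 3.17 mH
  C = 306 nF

Step 1 — Angular frequency: ω = 2π·f = 2π·56.7 = 356.3 rad/s.
Step 2 — Component impedances:
  R1: Z = R = 77.6 Ω
  L: Z = jωL = j·356.3·0.00317 = 0 + j1.129 Ω
  C: Z = 1/(jωC) = -j/(ω·C) = 0 - j9173 Ω
Step 3 — Parallel branch: L || C = 1/(1/L + 1/C) = 0 + j1.129 Ω.
Step 4 — Series with R1: Z_total = R1 + (L || C) = 77.6 + j1.129 Ω = 77.61∠0.8° Ω.
Step 5 — Power factor: PF = cos(φ) = Re(Z)/|Z| = 77.6/77.61 = 0.9999.
Step 6 — Type: Im(Z) = 1.129 ⇒ lagging (phase φ = 0.8°).

PF = 0.9999 (lagging, φ = 0.8°)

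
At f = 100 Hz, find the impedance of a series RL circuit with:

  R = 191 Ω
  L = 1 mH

Step 1 — Angular frequency: ω = 2π·f = 2π·100 = 628.3 rad/s.
Step 2 — Component impedances:
  R: Z = R = 191 Ω
  L: Z = jωL = j·628.3·0.001 = 0 + j0.6283 Ω
Step 3 — Series combination: Z_total = R + L = 191 + j0.6283 Ω = 191∠0.2° Ω.

Z = 191 + j0.6283 Ω = 191∠0.2° Ω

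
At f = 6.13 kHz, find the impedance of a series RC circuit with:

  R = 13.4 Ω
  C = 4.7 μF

Step 1 — Angular frequency: ω = 2π·f = 2π·6130 = 3.852e+04 rad/s.
Step 2 — Component impedances:
  R: Z = R = 13.4 Ω
  C: Z = 1/(jωC) = -j/(ω·C) = 0 - j5.524 Ω
Step 3 — Series combination: Z_total = R + C = 13.4 - j5.524 Ω = 14.49∠-22.4° Ω.

Z = 13.4 - j5.524 Ω = 14.49∠-22.4° Ω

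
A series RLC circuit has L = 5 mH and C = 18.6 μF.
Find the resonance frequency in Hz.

Step 1 — Resonance condition Im(Z)=0 gives ω₀ = 1/√(LC).
Step 2 — ω₀ = 1/√(0.005·1.86e-05) = 3279 rad/s.
Step 3 — f₀ = ω₀/(2π) = 521.9 Hz.

f₀ = 521.9 Hz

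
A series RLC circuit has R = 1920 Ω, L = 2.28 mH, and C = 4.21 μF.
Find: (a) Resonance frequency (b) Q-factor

Step 1 — Resonance condition Im(Z)=0 gives ω₀ = 1/√(LC).
Step 2 — ω₀ = 1/√(0.00228·4.21e-06) = 1.021e+04 rad/s.
Step 3 — f₀ = ω₀/(2π) = 1624 Hz.
Step 4 — Series Q: Q = ω₀L/R = 1.021e+04·0.00228/1920 = 0.01212.

(a) f₀ = 1624 Hz  (b) Q = 0.01212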